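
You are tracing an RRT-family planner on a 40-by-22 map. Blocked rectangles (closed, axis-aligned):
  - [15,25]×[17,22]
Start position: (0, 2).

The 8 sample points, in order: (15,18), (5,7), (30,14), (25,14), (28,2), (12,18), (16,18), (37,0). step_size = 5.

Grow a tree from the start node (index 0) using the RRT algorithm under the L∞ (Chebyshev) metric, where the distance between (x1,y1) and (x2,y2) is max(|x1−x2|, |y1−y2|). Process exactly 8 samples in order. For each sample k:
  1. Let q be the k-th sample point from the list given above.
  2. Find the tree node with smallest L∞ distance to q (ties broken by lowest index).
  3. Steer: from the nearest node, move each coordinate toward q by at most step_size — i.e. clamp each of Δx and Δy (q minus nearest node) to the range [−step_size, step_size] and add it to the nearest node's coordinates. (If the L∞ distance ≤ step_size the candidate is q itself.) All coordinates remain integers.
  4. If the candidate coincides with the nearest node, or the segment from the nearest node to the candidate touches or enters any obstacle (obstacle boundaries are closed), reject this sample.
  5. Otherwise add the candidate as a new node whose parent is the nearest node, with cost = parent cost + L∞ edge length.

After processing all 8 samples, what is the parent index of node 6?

Parent of node 6: 4

1. q=(15,18) nearest=0 d=16 new=(5,7) → add node 1 parent=0 cost=5
2. q=(5,7) nearest=1 d=0 → coincident, reject
3. q=(30,14) nearest=1 d=25 new=(10,12) → add node 2 parent=1 cost=10
4. q=(25,14) nearest=2 d=15 new=(15,14) → add node 3 parent=2 cost=15
5. q=(28,2) nearest=3 d=13 new=(20,9) → add node 4 parent=3 cost=20
6. q=(12,18) nearest=3 d=4 new=(12,18) → add node 5 parent=3 cost=19
7. q=(16,18) nearest=3 d=4 new=(16,18) → blocked by [15,25]×[17,22], reject
8. q=(37,0) nearest=4 d=17 new=(25,4) → add node 6 parent=4 cost=25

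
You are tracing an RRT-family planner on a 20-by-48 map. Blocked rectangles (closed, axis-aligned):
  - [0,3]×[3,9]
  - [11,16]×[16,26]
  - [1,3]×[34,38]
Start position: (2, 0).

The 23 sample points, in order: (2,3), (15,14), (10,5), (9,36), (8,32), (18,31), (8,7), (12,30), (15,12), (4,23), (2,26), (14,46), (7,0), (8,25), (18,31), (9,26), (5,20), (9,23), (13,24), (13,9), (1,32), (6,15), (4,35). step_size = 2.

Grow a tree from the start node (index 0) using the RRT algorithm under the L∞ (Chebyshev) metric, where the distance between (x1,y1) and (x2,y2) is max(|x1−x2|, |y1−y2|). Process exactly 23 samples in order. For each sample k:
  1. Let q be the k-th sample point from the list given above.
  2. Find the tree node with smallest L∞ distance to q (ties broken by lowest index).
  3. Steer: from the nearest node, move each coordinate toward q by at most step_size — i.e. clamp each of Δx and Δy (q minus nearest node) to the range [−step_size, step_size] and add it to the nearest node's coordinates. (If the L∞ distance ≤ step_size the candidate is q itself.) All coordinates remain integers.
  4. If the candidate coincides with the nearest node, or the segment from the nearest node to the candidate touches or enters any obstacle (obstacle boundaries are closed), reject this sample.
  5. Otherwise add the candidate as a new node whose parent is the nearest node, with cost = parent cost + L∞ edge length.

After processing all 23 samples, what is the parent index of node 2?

1. q=(2,3) nearest=0 d=3 new=(2,2) → add node 1 parent=0 cost=2
2. q=(15,14) nearest=1 d=13 new=(4,4) → blocked by [0,3]×[3,9], reject
3. q=(10,5) nearest=0 d=8 new=(4,2) → add node 2 parent=0 cost=2
4. q=(9,36) nearest=1 d=34 new=(4,4) → blocked by [0,3]×[3,9], reject
5. q=(8,32) nearest=1 d=30 new=(4,4) → blocked by [0,3]×[3,9], reject
6. q=(18,31) nearest=1 d=29 new=(4,4) → blocked by [0,3]×[3,9], reject
7. q=(8,7) nearest=2 d=5 new=(6,4) → add node 3 parent=2 cost=4
8. q=(12,30) nearest=3 d=26 new=(8,6) → add node 4 parent=3 cost=6
9. q=(15,12) nearest=4 d=7 new=(10,8) → add node 5 parent=4 cost=8
10. q=(4,23) nearest=5 d=15 new=(8,10) → add node 6 parent=5 cost=10
11. q=(2,26) nearest=6 d=16 new=(6,12) → add node 7 parent=6 cost=12
12. q=(14,46) nearest=7 d=34 new=(8,14) → add node 8 parent=7 cost=14
13. q=(7,0) nearest=2 d=3 new=(6,0) → add node 9 parent=2 cost=4
14. q=(8,25) nearest=8 d=11 new=(8,16) → add node 10 parent=8 cost=16
15. q=(18,31) nearest=10 d=15 new=(10,18) → add node 11 parent=10 cost=18
16. q=(9,26) nearest=11 d=8 new=(9,20) → add node 12 parent=11 cost=20
17. q=(5,20) nearest=10 d=4 new=(6,18) → add node 13 parent=10 cost=18
18. q=(9,23) nearest=12 d=3 new=(9,22) → add node 14 parent=12 cost=22
19. q=(13,24) nearest=12 d=4 new=(11,22) → blocked by [11,16]×[16,26], reject
20. q=(13,9) nearest=5 d=3 new=(12,9) → add node 15 parent=5 cost=10
21. q=(1,32) nearest=14 d=10 new=(7,24) → add node 16 parent=14 cost=24
22. q=(6,15) nearest=8 d=2 new=(6,15) → add node 17 parent=8 cost=16
23. q=(4,35) nearest=16 d=11 new=(5,26) → add node 18 parent=16 cost=26

Parent of node 2: 0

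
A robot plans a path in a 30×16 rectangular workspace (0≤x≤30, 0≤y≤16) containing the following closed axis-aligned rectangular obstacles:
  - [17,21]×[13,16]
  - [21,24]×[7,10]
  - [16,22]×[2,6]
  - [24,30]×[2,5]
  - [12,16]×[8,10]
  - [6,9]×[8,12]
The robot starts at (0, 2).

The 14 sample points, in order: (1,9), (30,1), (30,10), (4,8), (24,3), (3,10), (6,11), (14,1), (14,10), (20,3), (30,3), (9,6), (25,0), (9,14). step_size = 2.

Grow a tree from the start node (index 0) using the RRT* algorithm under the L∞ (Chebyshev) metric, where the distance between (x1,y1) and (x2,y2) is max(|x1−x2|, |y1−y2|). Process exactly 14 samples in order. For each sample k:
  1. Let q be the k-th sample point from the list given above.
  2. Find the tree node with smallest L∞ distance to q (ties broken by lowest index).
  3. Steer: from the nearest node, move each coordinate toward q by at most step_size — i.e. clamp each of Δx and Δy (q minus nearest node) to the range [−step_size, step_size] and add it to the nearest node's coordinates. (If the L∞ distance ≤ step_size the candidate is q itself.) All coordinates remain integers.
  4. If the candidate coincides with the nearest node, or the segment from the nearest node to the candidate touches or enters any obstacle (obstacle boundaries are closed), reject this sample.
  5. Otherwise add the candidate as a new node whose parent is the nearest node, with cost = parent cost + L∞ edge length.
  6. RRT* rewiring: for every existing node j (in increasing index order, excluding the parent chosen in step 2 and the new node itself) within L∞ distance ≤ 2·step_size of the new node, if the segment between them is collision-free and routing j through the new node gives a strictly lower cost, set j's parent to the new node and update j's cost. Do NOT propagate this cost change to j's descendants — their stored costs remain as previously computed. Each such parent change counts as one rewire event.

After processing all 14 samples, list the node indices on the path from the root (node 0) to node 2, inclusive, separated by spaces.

Path: 0 1 2

1. q=(1,9) nearest=0 d=7 new=(1,4) → add node 1 parent=0 cost=2
2. q=(30,1) nearest=1 d=29 new=(3,2) → add node 2 parent=1 cost=4
3. q=(30,10) nearest=2 d=27 new=(5,4) → add node 3 parent=2 cost=6
4. q=(4,8) nearest=1 d=4 new=(3,6) → add node 4 parent=1 cost=4
5. q=(24,3) nearest=3 d=19 new=(7,3) → add node 5 parent=3 cost=8
6. q=(3,10) nearest=4 d=4 new=(3,8) → add node 6 parent=4 cost=6
7. q=(6,11) nearest=6 d=3 new=(5,10) → add node 7 parent=6 cost=8
8. q=(14,1) nearest=5 d=7 new=(9,1) → add node 8 parent=5 cost=10
9. q=(14,10) nearest=5 d=7 new=(9,5) → add node 9 parent=5 cost=10
10. q=(20,3) nearest=8 d=11 new=(11,3) → add node 10 parent=8 cost=12
11. q=(30,3) nearest=10 d=19 new=(13,3) → add node 11 parent=10 cost=14
12. q=(9,6) nearest=9 d=1 new=(9,6) → add node 12 parent=9 cost=11
13. q=(25,0) nearest=11 d=12 new=(15,1) → add node 13 parent=11 cost=16
14. q=(9,14) nearest=7 d=4 new=(7,12) → blocked by [6,9]×[8,12], reject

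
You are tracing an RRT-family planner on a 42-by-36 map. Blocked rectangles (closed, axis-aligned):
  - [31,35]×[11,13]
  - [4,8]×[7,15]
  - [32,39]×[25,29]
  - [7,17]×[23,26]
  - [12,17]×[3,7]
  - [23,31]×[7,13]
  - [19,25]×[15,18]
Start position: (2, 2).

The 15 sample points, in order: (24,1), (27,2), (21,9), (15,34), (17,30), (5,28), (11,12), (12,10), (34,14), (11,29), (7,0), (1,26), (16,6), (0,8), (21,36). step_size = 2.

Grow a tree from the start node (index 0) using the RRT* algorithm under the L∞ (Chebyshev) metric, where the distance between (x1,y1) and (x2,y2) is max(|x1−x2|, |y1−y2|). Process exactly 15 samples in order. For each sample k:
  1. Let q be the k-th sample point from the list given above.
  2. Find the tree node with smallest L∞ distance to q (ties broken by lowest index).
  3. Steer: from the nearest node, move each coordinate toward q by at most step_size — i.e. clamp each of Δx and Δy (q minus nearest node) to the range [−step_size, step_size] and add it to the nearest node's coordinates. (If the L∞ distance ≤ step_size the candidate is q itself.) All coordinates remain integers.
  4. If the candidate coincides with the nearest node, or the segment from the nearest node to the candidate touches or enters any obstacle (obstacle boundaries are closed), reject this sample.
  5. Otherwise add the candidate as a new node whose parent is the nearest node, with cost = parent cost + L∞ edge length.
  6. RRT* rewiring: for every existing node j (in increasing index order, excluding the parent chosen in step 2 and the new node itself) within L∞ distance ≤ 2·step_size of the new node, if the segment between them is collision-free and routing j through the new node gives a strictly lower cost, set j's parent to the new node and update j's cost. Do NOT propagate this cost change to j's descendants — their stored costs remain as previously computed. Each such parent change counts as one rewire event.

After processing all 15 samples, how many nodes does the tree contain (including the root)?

Node count: 15

1. q=(24,1) nearest=0 d=22 new=(4,1) → add node 1 parent=0 cost=2
2. q=(27,2) nearest=1 d=23 new=(6,2) → add node 2 parent=1 cost=4
3. q=(21,9) nearest=2 d=15 new=(8,4) → add node 3 parent=2 cost=6
4. q=(15,34) nearest=3 d=30 new=(10,6) → add node 4 parent=3 cost=8
5. q=(17,30) nearest=4 d=24 new=(12,8) → add node 5 parent=4 cost=10
6. q=(5,28) nearest=5 d=20 new=(10,10) → add node 6 parent=5 cost=12
7. q=(11,12) nearest=6 d=2 new=(11,12) → add node 7 parent=6 cost=14
8. q=(12,10) nearest=5 d=2 new=(12,10) → add node 8 parent=5 cost=12
9. q=(34,14) nearest=5 d=22 new=(14,10) → add node 9 parent=5 cost=12
10. q=(11,29) nearest=7 d=17 new=(11,14) → add node 10 parent=7 cost=16
11. q=(7,0) nearest=2 d=2 new=(7,0) → add node 11 parent=2 cost=6
12. q=(1,26) nearest=10 d=12 new=(9,16) → add node 12 parent=10 cost=18
13. q=(16,6) nearest=5 d=4 new=(14,6) → blocked by [12,17]×[3,7], reject
14. q=(0,8) nearest=0 d=6 new=(0,4) → add node 13 parent=0 cost=2
15. q=(21,36) nearest=12 d=20 new=(11,18) → add node 14 parent=12 cost=20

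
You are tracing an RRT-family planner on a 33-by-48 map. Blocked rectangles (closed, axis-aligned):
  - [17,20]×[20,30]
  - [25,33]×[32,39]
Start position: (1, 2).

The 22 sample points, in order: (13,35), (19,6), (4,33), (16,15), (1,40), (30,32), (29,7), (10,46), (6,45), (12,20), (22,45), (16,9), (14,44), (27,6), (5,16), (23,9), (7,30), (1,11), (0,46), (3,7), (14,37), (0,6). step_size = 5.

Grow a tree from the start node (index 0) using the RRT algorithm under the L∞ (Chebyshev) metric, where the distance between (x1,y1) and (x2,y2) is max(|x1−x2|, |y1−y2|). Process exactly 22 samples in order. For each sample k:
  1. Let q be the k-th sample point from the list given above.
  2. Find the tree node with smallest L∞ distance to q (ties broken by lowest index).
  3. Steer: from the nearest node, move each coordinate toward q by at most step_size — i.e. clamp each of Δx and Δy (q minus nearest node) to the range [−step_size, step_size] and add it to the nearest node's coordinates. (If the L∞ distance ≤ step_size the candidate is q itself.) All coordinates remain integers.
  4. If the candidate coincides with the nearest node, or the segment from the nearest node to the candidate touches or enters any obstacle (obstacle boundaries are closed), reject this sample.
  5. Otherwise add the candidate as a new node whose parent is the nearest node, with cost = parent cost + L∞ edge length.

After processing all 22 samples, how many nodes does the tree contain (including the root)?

Node count: 22

1. q=(13,35) nearest=0 d=33 new=(6,7) → add node 1 parent=0 cost=5
2. q=(19,6) nearest=1 d=13 new=(11,6) → add node 2 parent=1 cost=10
3. q=(4,33) nearest=1 d=26 new=(4,12) → add node 3 parent=1 cost=10
4. q=(16,15) nearest=2 d=9 new=(16,11) → add node 4 parent=2 cost=15
5. q=(1,40) nearest=3 d=28 new=(1,17) → add node 5 parent=3 cost=15
6. q=(30,32) nearest=4 d=21 new=(21,16) → add node 6 parent=4 cost=20
7. q=(29,7) nearest=6 d=9 new=(26,11) → add node 7 parent=6 cost=25
8. q=(10,46) nearest=5 d=29 new=(6,22) → add node 8 parent=5 cost=20
9. q=(6,45) nearest=8 d=23 new=(6,27) → add node 9 parent=8 cost=25
10. q=(12,20) nearest=8 d=6 new=(11,20) → add node 10 parent=8 cost=25
11. q=(22,45) nearest=9 d=18 new=(11,32) → add node 11 parent=9 cost=30
12. q=(16,9) nearest=4 d=2 new=(16,9) → add node 12 parent=4 cost=17
13. q=(14,44) nearest=11 d=12 new=(14,37) → add node 13 parent=11 cost=35
14. q=(27,6) nearest=7 d=5 new=(27,6) → add node 14 parent=7 cost=30
15. q=(5,16) nearest=3 d=4 new=(5,16) → add node 15 parent=3 cost=14
16. q=(23,9) nearest=7 d=3 new=(23,9) → add node 16 parent=7 cost=28
17. q=(7,30) nearest=9 d=3 new=(7,30) → add node 17 parent=9 cost=28
18. q=(1,11) nearest=3 d=3 new=(1,11) → add node 18 parent=3 cost=13
19. q=(0,46) nearest=11 d=14 new=(6,37) → add node 19 parent=11 cost=35
20. q=(3,7) nearest=1 d=3 new=(3,7) → add node 20 parent=1 cost=8
21. q=(14,37) nearest=13 d=0 → coincident, reject
22. q=(0,6) nearest=20 d=3 new=(0,6) → add node 21 parent=20 cost=11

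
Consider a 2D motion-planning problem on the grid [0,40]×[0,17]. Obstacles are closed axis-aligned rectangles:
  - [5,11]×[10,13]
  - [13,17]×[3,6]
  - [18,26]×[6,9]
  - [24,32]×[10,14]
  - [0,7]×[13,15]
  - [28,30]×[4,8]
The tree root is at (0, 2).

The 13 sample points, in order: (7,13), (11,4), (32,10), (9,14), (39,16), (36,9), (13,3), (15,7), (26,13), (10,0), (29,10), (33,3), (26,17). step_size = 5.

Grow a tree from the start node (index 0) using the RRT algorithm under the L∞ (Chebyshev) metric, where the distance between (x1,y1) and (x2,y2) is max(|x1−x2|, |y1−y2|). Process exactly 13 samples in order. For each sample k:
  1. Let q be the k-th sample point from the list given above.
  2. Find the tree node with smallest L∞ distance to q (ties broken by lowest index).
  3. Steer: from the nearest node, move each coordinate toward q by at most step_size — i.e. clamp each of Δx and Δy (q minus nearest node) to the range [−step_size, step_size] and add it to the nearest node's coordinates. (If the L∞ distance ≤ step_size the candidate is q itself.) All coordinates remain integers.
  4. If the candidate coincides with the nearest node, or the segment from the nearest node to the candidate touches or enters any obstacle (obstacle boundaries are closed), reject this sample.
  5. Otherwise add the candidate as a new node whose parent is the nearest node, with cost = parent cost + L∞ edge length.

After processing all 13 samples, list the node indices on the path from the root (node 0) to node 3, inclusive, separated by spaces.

Path: 0 1 2 3

1. q=(7,13) nearest=0 d=11 new=(5,7) → add node 1 parent=0 cost=5
2. q=(11,4) nearest=1 d=6 new=(10,4) → add node 2 parent=1 cost=10
3. q=(32,10) nearest=2 d=22 new=(15,9) → add node 3 parent=2 cost=15
4. q=(9,14) nearest=3 d=6 new=(10,14) → blocked by [5,11]×[10,13], reject
5. q=(39,16) nearest=3 d=24 new=(20,14) → add node 4 parent=3 cost=20
6. q=(36,9) nearest=4 d=16 new=(25,9) → blocked by [18,26]×[6,9], reject
7. q=(13,3) nearest=2 d=3 new=(13,3) → blocked by [13,17]×[3,6], reject
8. q=(15,7) nearest=3 d=2 new=(15,7) → add node 5 parent=3 cost=17
9. q=(26,13) nearest=4 d=6 new=(25,13) → blocked by [24,32]×[10,14], reject
10. q=(10,0) nearest=2 d=4 new=(10,0) → add node 6 parent=2 cost=14
11. q=(29,10) nearest=4 d=9 new=(25,10) → blocked by [24,32]×[10,14], reject
12. q=(33,3) nearest=4 d=13 new=(25,9) → blocked by [18,26]×[6,9], reject
13. q=(26,17) nearest=4 d=6 new=(25,17) → add node 7 parent=4 cost=25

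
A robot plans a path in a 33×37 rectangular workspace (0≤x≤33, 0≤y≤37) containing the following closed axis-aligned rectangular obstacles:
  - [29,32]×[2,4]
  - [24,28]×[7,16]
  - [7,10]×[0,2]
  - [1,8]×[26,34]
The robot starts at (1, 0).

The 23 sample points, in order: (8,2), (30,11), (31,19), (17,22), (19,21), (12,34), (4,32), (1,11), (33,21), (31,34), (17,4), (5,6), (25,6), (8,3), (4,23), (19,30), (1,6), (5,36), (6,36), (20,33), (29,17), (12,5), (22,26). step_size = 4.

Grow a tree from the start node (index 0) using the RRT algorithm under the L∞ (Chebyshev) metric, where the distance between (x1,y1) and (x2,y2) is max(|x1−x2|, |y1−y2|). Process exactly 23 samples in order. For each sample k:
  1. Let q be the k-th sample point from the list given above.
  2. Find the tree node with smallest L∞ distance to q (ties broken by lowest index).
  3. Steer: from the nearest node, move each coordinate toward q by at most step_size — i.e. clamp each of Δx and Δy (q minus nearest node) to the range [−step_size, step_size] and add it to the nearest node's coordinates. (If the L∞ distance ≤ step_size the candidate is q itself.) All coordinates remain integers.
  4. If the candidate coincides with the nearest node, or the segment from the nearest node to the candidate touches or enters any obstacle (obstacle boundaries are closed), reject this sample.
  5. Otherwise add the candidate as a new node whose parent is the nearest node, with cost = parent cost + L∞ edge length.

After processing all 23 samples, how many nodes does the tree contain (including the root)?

1. q=(8,2) nearest=0 d=7 new=(5,2) → add node 1 parent=0 cost=4
2. q=(30,11) nearest=1 d=25 new=(9,6) → add node 2 parent=1 cost=8
3. q=(31,19) nearest=2 d=22 new=(13,10) → add node 3 parent=2 cost=12
4. q=(17,22) nearest=3 d=12 new=(17,14) → add node 4 parent=3 cost=16
5. q=(19,21) nearest=4 d=7 new=(19,18) → add node 5 parent=4 cost=20
6. q=(12,34) nearest=5 d=16 new=(15,22) → add node 6 parent=5 cost=24
7. q=(4,32) nearest=6 d=11 new=(11,26) → add node 7 parent=6 cost=28
8. q=(1,11) nearest=2 d=8 new=(5,10) → add node 8 parent=2 cost=12
9. q=(33,21) nearest=5 d=14 new=(23,21) → add node 9 parent=5 cost=24
10. q=(31,34) nearest=9 d=13 new=(27,25) → add node 10 parent=9 cost=28
11. q=(17,4) nearest=3 d=6 new=(17,6) → add node 11 parent=3 cost=16
12. q=(5,6) nearest=1 d=4 new=(5,6) → add node 12 parent=1 cost=8
13. q=(25,6) nearest=4 d=8 new=(21,10) → add node 13 parent=4 cost=20
14. q=(8,3) nearest=1 d=3 new=(8,3) → add node 14 parent=1 cost=7
15. q=(4,23) nearest=7 d=7 new=(7,23) → add node 15 parent=7 cost=32
16. q=(19,30) nearest=6 d=8 new=(19,26) → add node 16 parent=6 cost=28
17. q=(1,6) nearest=1 d=4 new=(1,6) → add node 17 parent=1 cost=8
18. q=(5,36) nearest=7 d=10 new=(7,30) → blocked by [1,8]×[26,34], reject
19. q=(6,36) nearest=7 d=10 new=(7,30) → blocked by [1,8]×[26,34], reject
20. q=(20,33) nearest=16 d=7 new=(20,30) → add node 18 parent=16 cost=32
21. q=(29,17) nearest=9 d=6 new=(27,17) → add node 19 parent=9 cost=28
22. q=(12,5) nearest=2 d=3 new=(12,5) → add node 20 parent=2 cost=11
23. q=(22,26) nearest=16 d=3 new=(22,26) → add node 21 parent=16 cost=31

Node count: 22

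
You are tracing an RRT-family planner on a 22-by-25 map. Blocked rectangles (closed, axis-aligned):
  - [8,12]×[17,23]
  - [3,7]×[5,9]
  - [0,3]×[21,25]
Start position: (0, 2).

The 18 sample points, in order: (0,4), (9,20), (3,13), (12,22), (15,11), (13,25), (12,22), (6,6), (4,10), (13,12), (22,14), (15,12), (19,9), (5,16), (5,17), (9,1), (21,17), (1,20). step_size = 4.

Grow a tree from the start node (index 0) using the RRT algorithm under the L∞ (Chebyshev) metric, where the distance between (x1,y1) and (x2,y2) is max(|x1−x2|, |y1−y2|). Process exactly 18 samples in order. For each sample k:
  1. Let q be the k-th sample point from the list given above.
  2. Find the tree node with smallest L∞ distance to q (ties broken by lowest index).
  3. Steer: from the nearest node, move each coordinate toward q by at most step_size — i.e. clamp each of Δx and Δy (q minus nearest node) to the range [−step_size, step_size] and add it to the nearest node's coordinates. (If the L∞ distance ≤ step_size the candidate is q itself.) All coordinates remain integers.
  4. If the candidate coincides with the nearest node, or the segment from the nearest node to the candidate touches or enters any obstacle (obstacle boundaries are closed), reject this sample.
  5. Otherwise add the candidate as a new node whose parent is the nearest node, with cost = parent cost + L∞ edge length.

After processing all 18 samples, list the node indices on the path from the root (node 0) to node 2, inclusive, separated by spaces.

1. q=(0,4) nearest=0 d=2 new=(0,4) → add node 1 parent=0 cost=2
2. q=(9,20) nearest=1 d=16 new=(4,8) → blocked by [3,7]×[5,9], reject
3. q=(3,13) nearest=1 d=9 new=(3,8) → blocked by [3,7]×[5,9], reject
4. q=(12,22) nearest=1 d=18 new=(4,8) → blocked by [3,7]×[5,9], reject
5. q=(15,11) nearest=0 d=15 new=(4,6) → blocked by [3,7]×[5,9], reject
6. q=(13,25) nearest=1 d=21 new=(4,8) → blocked by [3,7]×[5,9], reject
7. q=(12,22) nearest=1 d=18 new=(4,8) → blocked by [3,7]×[5,9], reject
8. q=(6,6) nearest=0 d=6 new=(4,6) → blocked by [3,7]×[5,9], reject
9. q=(4,10) nearest=1 d=6 new=(4,8) → blocked by [3,7]×[5,9], reject
10. q=(13,12) nearest=0 d=13 new=(4,6) → blocked by [3,7]×[5,9], reject
11. q=(22,14) nearest=0 d=22 new=(4,6) → blocked by [3,7]×[5,9], reject
12. q=(15,12) nearest=0 d=15 new=(4,6) → blocked by [3,7]×[5,9], reject
13. q=(19,9) nearest=0 d=19 new=(4,6) → blocked by [3,7]×[5,9], reject
14. q=(5,16) nearest=1 d=12 new=(4,8) → blocked by [3,7]×[5,9], reject
15. q=(5,17) nearest=1 d=13 new=(4,8) → blocked by [3,7]×[5,9], reject
16. q=(9,1) nearest=0 d=9 new=(4,1) → add node 2 parent=0 cost=4
17. q=(21,17) nearest=2 d=17 new=(8,5) → add node 3 parent=2 cost=8
18. q=(1,20) nearest=3 d=15 new=(4,9) → blocked by [3,7]×[5,9], reject

Path: 0 2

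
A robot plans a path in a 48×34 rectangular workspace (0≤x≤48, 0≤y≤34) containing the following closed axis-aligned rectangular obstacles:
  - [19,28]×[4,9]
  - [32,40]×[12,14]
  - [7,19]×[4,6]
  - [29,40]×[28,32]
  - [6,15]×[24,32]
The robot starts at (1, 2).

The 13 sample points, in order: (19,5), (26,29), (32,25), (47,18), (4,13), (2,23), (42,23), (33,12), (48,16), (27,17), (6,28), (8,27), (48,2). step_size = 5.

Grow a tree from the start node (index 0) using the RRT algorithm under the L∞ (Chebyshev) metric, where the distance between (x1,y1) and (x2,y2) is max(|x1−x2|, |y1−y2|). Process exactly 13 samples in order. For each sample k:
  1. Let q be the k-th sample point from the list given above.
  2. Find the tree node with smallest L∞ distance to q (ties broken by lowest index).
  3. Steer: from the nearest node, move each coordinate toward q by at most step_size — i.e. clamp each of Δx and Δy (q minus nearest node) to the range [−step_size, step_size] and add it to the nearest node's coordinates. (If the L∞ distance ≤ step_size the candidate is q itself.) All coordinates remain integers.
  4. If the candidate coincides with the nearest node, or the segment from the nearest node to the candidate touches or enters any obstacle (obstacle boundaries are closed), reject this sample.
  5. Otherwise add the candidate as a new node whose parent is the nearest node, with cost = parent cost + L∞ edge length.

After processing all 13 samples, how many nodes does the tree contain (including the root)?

Node count: 5

1. q=(19,5) nearest=0 d=18 new=(6,5) → add node 1 parent=0 cost=5
2. q=(26,29) nearest=1 d=24 new=(11,10) → blocked by [7,19]×[4,6], reject
3. q=(32,25) nearest=1 d=26 new=(11,10) → blocked by [7,19]×[4,6], reject
4. q=(47,18) nearest=1 d=41 new=(11,10) → blocked by [7,19]×[4,6], reject
5. q=(4,13) nearest=1 d=8 new=(4,10) → add node 2 parent=1 cost=10
6. q=(2,23) nearest=2 d=13 new=(2,15) → add node 3 parent=2 cost=15
7. q=(42,23) nearest=1 d=36 new=(11,10) → blocked by [7,19]×[4,6], reject
8. q=(33,12) nearest=1 d=27 new=(11,10) → blocked by [7,19]×[4,6], reject
9. q=(48,16) nearest=1 d=42 new=(11,10) → blocked by [7,19]×[4,6], reject
10. q=(27,17) nearest=1 d=21 new=(11,10) → blocked by [7,19]×[4,6], reject
11. q=(6,28) nearest=3 d=13 new=(6,20) → add node 4 parent=3 cost=20
12. q=(8,27) nearest=4 d=7 new=(8,25) → blocked by [6,15]×[24,32], reject
13. q=(48,2) nearest=1 d=42 new=(11,2) → blocked by [7,19]×[4,6], reject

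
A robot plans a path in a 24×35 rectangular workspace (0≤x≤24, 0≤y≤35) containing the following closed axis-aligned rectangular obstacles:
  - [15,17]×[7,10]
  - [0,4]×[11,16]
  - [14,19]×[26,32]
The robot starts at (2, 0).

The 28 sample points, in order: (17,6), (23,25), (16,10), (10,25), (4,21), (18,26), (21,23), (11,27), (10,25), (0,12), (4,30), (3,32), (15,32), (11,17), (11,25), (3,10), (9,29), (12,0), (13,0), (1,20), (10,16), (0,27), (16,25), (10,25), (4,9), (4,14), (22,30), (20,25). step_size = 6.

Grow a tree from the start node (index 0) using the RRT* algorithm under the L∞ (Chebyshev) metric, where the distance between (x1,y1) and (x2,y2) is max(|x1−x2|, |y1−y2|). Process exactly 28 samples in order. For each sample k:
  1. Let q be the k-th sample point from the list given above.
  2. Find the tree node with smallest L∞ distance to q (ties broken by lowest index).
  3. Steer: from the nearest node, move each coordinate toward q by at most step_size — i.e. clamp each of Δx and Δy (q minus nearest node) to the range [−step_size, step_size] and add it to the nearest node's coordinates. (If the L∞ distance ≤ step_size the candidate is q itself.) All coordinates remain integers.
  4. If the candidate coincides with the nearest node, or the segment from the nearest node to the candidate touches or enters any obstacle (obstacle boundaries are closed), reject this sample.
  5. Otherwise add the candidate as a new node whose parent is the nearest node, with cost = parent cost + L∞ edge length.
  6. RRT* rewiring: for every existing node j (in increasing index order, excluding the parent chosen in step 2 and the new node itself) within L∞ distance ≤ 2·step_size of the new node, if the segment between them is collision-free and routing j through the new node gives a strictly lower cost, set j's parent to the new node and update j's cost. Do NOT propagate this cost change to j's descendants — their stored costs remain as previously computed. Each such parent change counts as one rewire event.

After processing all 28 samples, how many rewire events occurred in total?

Rewire events: 4

1. q=(17,6) nearest=0 d=15 new=(8,6) → add node 1 parent=0 cost=6
2. q=(23,25) nearest=1 d=19 new=(14,12) → add node 2 parent=1 cost=12
3. q=(16,10) nearest=2 d=2 new=(16,10) → blocked by [15,17]×[7,10], reject
4. q=(10,25) nearest=2 d=13 new=(10,18) → add node 3 parent=2 cost=18
5. q=(4,21) nearest=3 d=6 new=(4,21) → add node 4 parent=3 cost=24
6. q=(18,26) nearest=3 d=8 new=(16,24) → add node 5 parent=3 cost=24
7. q=(21,23) nearest=5 d=5 new=(21,23) → add node 6 parent=5 cost=29
8. q=(11,27) nearest=5 d=5 new=(11,27) → add node 7 parent=5 cost=29
9. q=(10,25) nearest=7 d=2 new=(10,25) → add node 8 parent=7 cost=31
10. q=(0,12) nearest=1 d=8 new=(2,12) → blocked by [0,4]×[11,16], reject
11. q=(4,30) nearest=8 d=6 new=(4,30) → add node 9 parent=8 cost=37
12. q=(3,32) nearest=9 d=2 new=(3,32) → add node 10 parent=9 cost=39
13. q=(15,32) nearest=7 d=5 new=(15,32) → blocked by [14,19]×[26,32], reject
14. q=(11,17) nearest=3 d=1 new=(11,17) → add node 11 parent=3 cost=19; rewire 8→11 (27<31)
15. q=(11,25) nearest=8 d=1 new=(11,25) → add node 12 parent=8 cost=28; rewire 9→12 (35<37); rewire 10→12 (36<39)
16. q=(3,10) nearest=1 d=5 new=(3,10) → add node 13 parent=1 cost=11
17. q=(9,29) nearest=7 d=2 new=(9,29) → add node 14 parent=7 cost=31
18. q=(12,0) nearest=1 d=6 new=(12,0) → add node 15 parent=1 cost=12
19. q=(13,0) nearest=15 d=1 new=(13,0) → add node 16 parent=15 cost=13
20. q=(1,20) nearest=4 d=3 new=(1,20) → add node 17 parent=4 cost=27
21. q=(10,16) nearest=11 d=1 new=(10,16) → add node 18 parent=11 cost=20
22. q=(0,27) nearest=9 d=4 new=(0,27) → add node 19 parent=9 cost=39
23. q=(16,25) nearest=5 d=1 new=(16,25) → add node 20 parent=5 cost=25
24. q=(10,25) nearest=8 d=0 → coincident, reject
25. q=(4,9) nearest=13 d=1 new=(4,9) → add node 21 parent=13 cost=12; rewire 18→21 (19<20)
26. q=(4,14) nearest=13 d=4 new=(4,14) → blocked by [0,4]×[11,16], reject
27. q=(22,30) nearest=5 d=6 new=(22,30) → blocked by [14,19]×[26,32], reject
28. q=(20,25) nearest=6 d=2 new=(20,25) → add node 22 parent=6 cost=31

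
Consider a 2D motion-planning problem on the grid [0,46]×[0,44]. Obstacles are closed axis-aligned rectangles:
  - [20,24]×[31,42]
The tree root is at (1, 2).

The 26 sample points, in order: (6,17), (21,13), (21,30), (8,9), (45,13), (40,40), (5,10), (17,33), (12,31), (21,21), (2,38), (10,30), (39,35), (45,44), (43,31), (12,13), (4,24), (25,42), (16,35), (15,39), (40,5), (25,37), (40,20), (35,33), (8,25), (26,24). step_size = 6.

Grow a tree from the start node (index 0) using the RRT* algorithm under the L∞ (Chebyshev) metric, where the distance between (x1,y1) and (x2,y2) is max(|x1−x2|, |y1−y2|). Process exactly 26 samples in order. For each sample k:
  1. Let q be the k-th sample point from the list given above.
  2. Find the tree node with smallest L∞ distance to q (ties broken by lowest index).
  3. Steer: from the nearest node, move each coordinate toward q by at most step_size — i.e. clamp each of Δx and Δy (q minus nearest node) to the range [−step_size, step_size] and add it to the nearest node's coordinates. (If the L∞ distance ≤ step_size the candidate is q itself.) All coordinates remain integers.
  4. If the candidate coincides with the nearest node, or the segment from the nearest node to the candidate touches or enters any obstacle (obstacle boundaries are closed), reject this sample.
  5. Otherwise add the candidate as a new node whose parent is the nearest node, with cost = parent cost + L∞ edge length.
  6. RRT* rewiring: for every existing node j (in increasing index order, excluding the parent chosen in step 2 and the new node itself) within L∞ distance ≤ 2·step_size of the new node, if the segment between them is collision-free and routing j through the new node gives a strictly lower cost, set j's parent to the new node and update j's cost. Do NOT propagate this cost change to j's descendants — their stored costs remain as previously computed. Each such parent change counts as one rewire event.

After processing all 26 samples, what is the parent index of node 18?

Parent of node 18: 17

1. q=(6,17) nearest=0 d=15 new=(6,8) → add node 1 parent=0 cost=6
2. q=(21,13) nearest=1 d=15 new=(12,13) → add node 2 parent=1 cost=12
3. q=(21,30) nearest=2 d=17 new=(18,19) → add node 3 parent=2 cost=18
4. q=(8,9) nearest=1 d=2 new=(8,9) → add node 4 parent=1 cost=8
5. q=(45,13) nearest=3 d=27 new=(24,13) → add node 5 parent=3 cost=24
6. q=(40,40) nearest=3 d=22 new=(24,25) → add node 6 parent=3 cost=24
7. q=(5,10) nearest=1 d=2 new=(5,10) → add node 7 parent=1 cost=8
8. q=(17,33) nearest=6 d=8 new=(18,31) → add node 8 parent=6 cost=30
9. q=(12,31) nearest=8 d=6 new=(12,31) → add node 9 parent=8 cost=36
10. q=(21,21) nearest=3 d=3 new=(21,21) → add node 10 parent=3 cost=21; rewire 9→10 (31<36)
11. q=(2,38) nearest=9 d=10 new=(6,37) → add node 11 parent=9 cost=37
12. q=(10,30) nearest=9 d=2 new=(10,30) → add node 12 parent=9 cost=33
13. q=(39,35) nearest=6 d=15 new=(30,31) → add node 13 parent=6 cost=30
14. q=(45,44) nearest=13 d=15 new=(36,37) → add node 14 parent=13 cost=36
15. q=(43,31) nearest=14 d=7 new=(42,31) → add node 15 parent=14 cost=42
16. q=(12,13) nearest=2 d=0 → coincident, reject
17. q=(4,24) nearest=12 d=6 new=(4,24) → add node 16 parent=12 cost=39
18. q=(25,42) nearest=8 d=11 new=(24,37) → blocked by [20,24]×[31,42], reject
19. q=(16,35) nearest=8 d=4 new=(16,35) → add node 17 parent=8 cost=34
20. q=(15,39) nearest=17 d=4 new=(15,39) → add node 18 parent=17 cost=38
21. q=(40,5) nearest=5 d=16 new=(30,7) → add node 19 parent=5 cost=30
22. q=(25,37) nearest=13 d=6 new=(25,37) → add node 20 parent=13 cost=36
23. q=(40,20) nearest=13 d=11 new=(36,25) → add node 21 parent=13 cost=36
24. q=(35,33) nearest=14 d=4 new=(35,33) → add node 22 parent=14 cost=40
25. q=(8,25) nearest=16 d=4 new=(8,25) → add node 23 parent=16 cost=43
26. q=(26,24) nearest=6 d=2 new=(26,24) → add node 24 parent=6 cost=26; rewire 22→24 (35<40)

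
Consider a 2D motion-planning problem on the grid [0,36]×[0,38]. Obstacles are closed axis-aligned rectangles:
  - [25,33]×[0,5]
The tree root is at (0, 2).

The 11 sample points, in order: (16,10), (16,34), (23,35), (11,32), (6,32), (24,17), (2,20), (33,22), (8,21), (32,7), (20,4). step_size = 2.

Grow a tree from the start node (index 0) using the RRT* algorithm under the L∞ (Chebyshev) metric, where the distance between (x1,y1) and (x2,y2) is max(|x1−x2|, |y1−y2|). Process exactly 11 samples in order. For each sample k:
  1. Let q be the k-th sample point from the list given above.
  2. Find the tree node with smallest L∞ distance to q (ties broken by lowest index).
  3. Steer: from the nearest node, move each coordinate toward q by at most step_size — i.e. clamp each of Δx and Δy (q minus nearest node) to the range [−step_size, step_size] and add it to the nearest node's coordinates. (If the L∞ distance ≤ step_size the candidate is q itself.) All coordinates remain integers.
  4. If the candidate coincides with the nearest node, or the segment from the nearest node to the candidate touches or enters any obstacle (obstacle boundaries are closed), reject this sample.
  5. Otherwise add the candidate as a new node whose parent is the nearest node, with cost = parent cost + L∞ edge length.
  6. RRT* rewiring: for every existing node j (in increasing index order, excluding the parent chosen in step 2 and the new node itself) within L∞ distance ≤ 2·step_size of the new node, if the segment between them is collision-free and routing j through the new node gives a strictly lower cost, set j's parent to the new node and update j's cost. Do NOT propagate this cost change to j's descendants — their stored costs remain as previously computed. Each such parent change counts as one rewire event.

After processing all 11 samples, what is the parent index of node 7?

Parent of node 7: 5

1. q=(16,10) nearest=0 d=16 new=(2,4) → add node 1 parent=0 cost=2
2. q=(16,34) nearest=1 d=30 new=(4,6) → add node 2 parent=1 cost=4
3. q=(23,35) nearest=2 d=29 new=(6,8) → add node 3 parent=2 cost=6
4. q=(11,32) nearest=3 d=24 new=(8,10) → add node 4 parent=3 cost=8
5. q=(6,32) nearest=4 d=22 new=(6,12) → add node 5 parent=4 cost=10
6. q=(24,17) nearest=4 d=16 new=(10,12) → add node 6 parent=4 cost=10
7. q=(2,20) nearest=5 d=8 new=(4,14) → add node 7 parent=5 cost=12
8. q=(33,22) nearest=6 d=23 new=(12,14) → add node 8 parent=6 cost=12
9. q=(8,21) nearest=7 d=7 new=(6,16) → add node 9 parent=7 cost=14
10. q=(32,7) nearest=8 d=20 new=(14,12) → add node 10 parent=8 cost=14
11. q=(20,4) nearest=10 d=8 new=(16,10) → add node 11 parent=10 cost=16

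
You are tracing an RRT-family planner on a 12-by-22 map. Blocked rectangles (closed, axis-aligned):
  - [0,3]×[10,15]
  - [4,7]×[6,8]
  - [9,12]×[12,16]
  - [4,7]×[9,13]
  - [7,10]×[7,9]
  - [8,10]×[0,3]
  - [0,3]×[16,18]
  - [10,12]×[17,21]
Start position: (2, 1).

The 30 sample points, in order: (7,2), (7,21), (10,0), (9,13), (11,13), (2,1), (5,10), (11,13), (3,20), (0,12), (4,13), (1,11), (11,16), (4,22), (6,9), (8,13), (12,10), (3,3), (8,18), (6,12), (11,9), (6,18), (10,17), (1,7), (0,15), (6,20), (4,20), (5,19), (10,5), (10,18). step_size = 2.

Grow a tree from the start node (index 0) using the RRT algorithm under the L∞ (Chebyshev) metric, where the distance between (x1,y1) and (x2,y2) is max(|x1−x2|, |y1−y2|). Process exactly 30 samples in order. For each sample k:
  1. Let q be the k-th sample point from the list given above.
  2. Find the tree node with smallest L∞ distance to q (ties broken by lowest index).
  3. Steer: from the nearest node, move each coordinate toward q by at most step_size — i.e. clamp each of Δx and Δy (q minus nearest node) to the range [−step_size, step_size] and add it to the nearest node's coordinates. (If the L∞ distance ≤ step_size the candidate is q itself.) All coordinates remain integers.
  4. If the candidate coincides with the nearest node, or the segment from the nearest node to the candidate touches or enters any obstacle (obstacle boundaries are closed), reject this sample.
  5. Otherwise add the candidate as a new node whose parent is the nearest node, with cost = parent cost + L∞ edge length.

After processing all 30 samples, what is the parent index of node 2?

1. q=(7,2) nearest=0 d=5 new=(4,2) → add node 1 parent=0 cost=2
2. q=(7,21) nearest=1 d=19 new=(6,4) → add node 2 parent=1 cost=4
3. q=(10,0) nearest=2 d=4 new=(8,2) → blocked by [8,10]×[0,3], reject
4. q=(9,13) nearest=2 d=9 new=(8,6) → add node 3 parent=2 cost=6
5. q=(11,13) nearest=3 d=7 new=(10,8) → blocked by [7,10]×[7,9], reject
6. q=(2,1) nearest=0 d=0 → coincident, reject
7. q=(5,10) nearest=3 d=4 new=(6,8) → blocked by [4,7]×[6,8], reject
8. q=(11,13) nearest=3 d=7 new=(10,8) → blocked by [7,10]×[7,9], reject
9. q=(3,20) nearest=3 d=14 new=(6,8) → blocked by [4,7]×[6,8], reject
10. q=(0,12) nearest=2 d=8 new=(4,6) → blocked by [4,7]×[6,8], reject
11. q=(4,13) nearest=3 d=7 new=(6,8) → blocked by [4,7]×[6,8], reject
12. q=(1,11) nearest=2 d=7 new=(4,6) → blocked by [4,7]×[6,8], reject
13. q=(11,16) nearest=3 d=10 new=(10,8) → blocked by [7,10]×[7,9], reject
14. q=(4,22) nearest=3 d=16 new=(6,8) → blocked by [4,7]×[6,8], reject
15. q=(6,9) nearest=3 d=3 new=(6,8) → blocked by [4,7]×[6,8], reject
16. q=(8,13) nearest=3 d=7 new=(8,8) → blocked by [7,10]×[7,9], reject
17. q=(12,10) nearest=3 d=4 new=(10,8) → blocked by [7,10]×[7,9], reject
18. q=(3,3) nearest=1 d=1 new=(3,3) → add node 4 parent=1 cost=3
19. q=(8,18) nearest=3 d=12 new=(8,8) → blocked by [7,10]×[7,9], reject
20. q=(6,12) nearest=3 d=6 new=(6,8) → blocked by [4,7]×[6,8], reject
21. q=(11,9) nearest=3 d=3 new=(10,8) → blocked by [7,10]×[7,9], reject
22. q=(6,18) nearest=3 d=12 new=(6,8) → blocked by [4,7]×[6,8], reject
23. q=(10,17) nearest=3 d=11 new=(10,8) → blocked by [7,10]×[7,9], reject
24. q=(1,7) nearest=4 d=4 new=(1,5) → add node 5 parent=4 cost=5
25. q=(0,15) nearest=3 d=9 new=(6,8) → blocked by [4,7]×[6,8], reject
26. q=(6,20) nearest=3 d=14 new=(6,8) → blocked by [4,7]×[6,8], reject
27. q=(4,20) nearest=3 d=14 new=(6,8) → blocked by [4,7]×[6,8], reject
28. q=(5,19) nearest=3 d=13 new=(6,8) → blocked by [4,7]×[6,8], reject
29. q=(10,5) nearest=3 d=2 new=(10,5) → add node 6 parent=3 cost=8
30. q=(10,18) nearest=3 d=12 new=(10,8) → blocked by [7,10]×[7,9], reject

Parent of node 2: 1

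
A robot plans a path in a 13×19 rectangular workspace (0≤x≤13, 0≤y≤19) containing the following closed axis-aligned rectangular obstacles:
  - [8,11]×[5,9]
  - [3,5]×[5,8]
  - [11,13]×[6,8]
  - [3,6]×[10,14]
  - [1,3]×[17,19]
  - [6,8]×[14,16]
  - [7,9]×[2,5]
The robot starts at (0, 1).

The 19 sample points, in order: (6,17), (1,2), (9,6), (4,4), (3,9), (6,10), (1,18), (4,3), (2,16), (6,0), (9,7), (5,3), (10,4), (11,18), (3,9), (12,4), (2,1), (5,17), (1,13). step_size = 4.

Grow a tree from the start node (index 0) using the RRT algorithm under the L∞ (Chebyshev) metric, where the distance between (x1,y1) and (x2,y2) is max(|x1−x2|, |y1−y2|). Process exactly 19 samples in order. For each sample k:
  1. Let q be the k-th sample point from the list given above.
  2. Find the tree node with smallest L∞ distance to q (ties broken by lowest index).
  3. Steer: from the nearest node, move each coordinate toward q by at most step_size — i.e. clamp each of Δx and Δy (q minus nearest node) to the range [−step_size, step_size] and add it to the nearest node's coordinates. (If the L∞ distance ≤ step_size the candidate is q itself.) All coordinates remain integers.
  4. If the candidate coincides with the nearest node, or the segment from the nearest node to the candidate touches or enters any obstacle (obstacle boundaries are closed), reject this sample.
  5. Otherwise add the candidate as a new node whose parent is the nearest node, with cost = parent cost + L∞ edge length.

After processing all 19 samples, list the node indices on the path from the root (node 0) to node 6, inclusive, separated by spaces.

1. q=(6,17) nearest=0 d=16 new=(4,5) → blocked by [3,5]×[5,8], reject
2. q=(1,2) nearest=0 d=1 new=(1,2) → add node 1 parent=0 cost=1
3. q=(9,6) nearest=1 d=8 new=(5,6) → blocked by [3,5]×[5,8], reject
4. q=(4,4) nearest=1 d=3 new=(4,4) → add node 2 parent=1 cost=4
5. q=(3,9) nearest=2 d=5 new=(3,8) → blocked by [3,5]×[5,8], reject
6. q=(6,10) nearest=2 d=6 new=(6,8) → blocked by [3,5]×[5,8], reject
7. q=(1,18) nearest=2 d=14 new=(1,8) → blocked by [3,5]×[5,8], reject
8. q=(4,3) nearest=2 d=1 new=(4,3) → add node 3 parent=2 cost=5
9. q=(2,16) nearest=2 d=12 new=(2,8) → blocked by [3,5]×[5,8], reject
10. q=(6,0) nearest=3 d=3 new=(6,0) → add node 4 parent=3 cost=8
11. q=(9,7) nearest=2 d=5 new=(8,7) → blocked by [8,11]×[5,9], reject
12. q=(5,3) nearest=2 d=1 new=(5,3) → add node 5 parent=2 cost=5
13. q=(10,4) nearest=4 d=4 new=(10,4) → blocked by [7,9]×[2,5], reject
14. q=(11,18) nearest=2 d=14 new=(8,8) → blocked by [8,11]×[5,9], reject
15. q=(3,9) nearest=2 d=5 new=(3,8) → blocked by [3,5]×[5,8], reject
16. q=(12,4) nearest=4 d=6 new=(10,4) → blocked by [7,9]×[2,5], reject
17. q=(2,1) nearest=1 d=1 new=(2,1) → add node 6 parent=1 cost=2
18. q=(5,17) nearest=2 d=13 new=(5,8) → blocked by [3,5]×[5,8], reject
19. q=(1,13) nearest=2 d=9 new=(1,8) → blocked by [3,5]×[5,8], reject

Path: 0 1 6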